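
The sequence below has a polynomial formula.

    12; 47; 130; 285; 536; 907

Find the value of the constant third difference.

24

Δ: 35, 83, 155, 251, 371
Δ²: 48, 72, 96, 120
Δ³: 24, 24, 24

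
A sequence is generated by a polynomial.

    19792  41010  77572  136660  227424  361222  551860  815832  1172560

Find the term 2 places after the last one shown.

21218  36562  59088  90764  133798  190638  263972  356728
15344  22526  31676  43034  56840  73334  92756
7182  9150  11358  13806  16494  19422
1968  2208  2448  2688  2928
240  240  240  240
Constant fifth difference = 240, so extend:
2928 + 240 = 3168;  19422 + 3168 = 22590;  92756 + 22590 = 115346;  356728 + 115346 = 472074;  1172560 + 472074 = 1644634
3168 + 240 = 3408;  22590 + 3408 = 25998;  115346 + 25998 = 141344;  472074 + 141344 = 613418;  1644634 + 613418 = 2258052

2258052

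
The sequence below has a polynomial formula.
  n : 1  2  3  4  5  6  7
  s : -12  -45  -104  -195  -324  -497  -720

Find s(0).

1

D1: -33, -59, -91, -129, -173, -223
D2: -26, -32, -38, -44, -50
D3: -6, -6, -6, -6
The third differences are constant at -6.
Work back: -26 + 6 = -20;  -33 + 20 = -13;  -12 + 13 = 1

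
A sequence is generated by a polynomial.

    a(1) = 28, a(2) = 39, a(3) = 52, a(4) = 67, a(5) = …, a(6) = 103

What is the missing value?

84

Using the first 4 terms:
11, 13, 15
2, 2
Constant second difference = 2.
Extend forward: 15 + 2 = 17;  67 + 17 = 84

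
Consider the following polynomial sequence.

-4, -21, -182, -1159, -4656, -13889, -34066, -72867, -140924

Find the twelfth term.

Δ: -17, -161, -977, -3497, -9233, -20177, -38801, -68057
Δ²: -144, -816, -2520, -5736, -10944, -18624, -29256
Δ³: -672, -1704, -3216, -5208, -7680, -10632
Δ⁴: -1032, -1512, -1992, -2472, -2952
Δ⁵: -480, -480, -480, -480
Fifth differences constant at -480.
-2952 − 480 = -3432;  -10632 − 3432 = -14064;  -29256 − 14064 = -43320;  -68057 − 43320 = -111377;  -140924 − 111377 = -252301
-3432 − 480 = -3912;  -14064 − 3912 = -17976;  -43320 − 17976 = -61296;  -111377 − 61296 = -172673;  -252301 − 172673 = -424974
-3912 − 480 = -4392;  -17976 − 4392 = -22368;  -61296 − 22368 = -83664;  -172673 − 83664 = -256337;  -424974 − 256337 = -681311

-681311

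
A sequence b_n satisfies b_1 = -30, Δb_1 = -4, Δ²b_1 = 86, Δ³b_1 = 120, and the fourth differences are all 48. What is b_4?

Build the table forward from the leading diagonal:
Fourth differences: 48  48  48  48
Third differences: 120  168  216  264
Second differences: 86  206  374  590
First differences: -4  82  288  662
b: -30  -34  48  336

336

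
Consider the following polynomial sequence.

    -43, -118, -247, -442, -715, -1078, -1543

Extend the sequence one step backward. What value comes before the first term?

-10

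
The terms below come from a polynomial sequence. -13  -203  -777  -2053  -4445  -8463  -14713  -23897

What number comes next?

First differences: -190, -574, -1276, -2392, -4018, -6250, -9184
Second differences: -384, -702, -1116, -1626, -2232, -2934
Third differences: -318, -414, -510, -606, -702
Fourth differences: -96, -96, -96, -96
The fourth differences are constant (-96).
-702 − 96 = -798;  -2934 − 798 = -3732;  -9184 − 3732 = -12916;  -23897 − 12916 = -36813

-36813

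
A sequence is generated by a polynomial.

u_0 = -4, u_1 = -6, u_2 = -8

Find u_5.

-14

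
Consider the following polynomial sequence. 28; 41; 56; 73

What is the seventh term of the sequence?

13, 15, 17
2, 2
Second differences constant at 2.
17 + 2 = 19;  73 + 19 = 92
19 + 2 = 21;  92 + 21 = 113
21 + 2 = 23;  113 + 23 = 136

136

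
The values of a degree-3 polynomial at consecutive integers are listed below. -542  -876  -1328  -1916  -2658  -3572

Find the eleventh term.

-11352

D1: -334 , -452 , -588 , -742 , -914
D2: -118 , -136 , -154 , -172
D3: -18 , -18 , -18
Constant third difference = -18, so extend:
-172 − 18 = -190;  -914 − 190 = -1104;  -3572 − 1104 = -4676
-190 − 18 = -208;  -1104 − 208 = -1312;  -4676 − 1312 = -5988
-208 − 18 = -226;  -1312 − 226 = -1538;  -5988 − 1538 = -7526
-226 − 18 = -244;  -1538 − 244 = -1782;  -7526 − 1782 = -9308
-244 − 18 = -262;  -1782 − 262 = -2044;  -9308 − 2044 = -11352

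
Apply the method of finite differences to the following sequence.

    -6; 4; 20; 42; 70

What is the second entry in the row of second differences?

D1: 10, 16, 22, 28
D2: 6, 6, 6

6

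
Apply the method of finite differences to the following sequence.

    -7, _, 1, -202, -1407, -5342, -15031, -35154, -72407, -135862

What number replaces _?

-6

Using the last 8 terms:
D1: -203  -1205  -3935  -9689  -20123  -37253  -63455
D2: -1002  -2730  -5754  -10434  -17130  -26202
D3: -1728  -3024  -4680  -6696  -9072
D4: -1296  -1656  -2016  -2376
D5: -360  -360  -360
Constant fifth difference = -360.
Extend backward: -1296 + 360 = -936;  -1728 + 936 = -792;  -1002 + 792 = -210;  -203 + 210 = 7;  1 − 7 = -6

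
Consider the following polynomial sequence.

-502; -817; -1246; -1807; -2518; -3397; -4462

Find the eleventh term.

-10942

D1: -315  -429  -561  -711  -879  -1065
D2: -114  -132  -150  -168  -186
D3: -18  -18  -18  -18
Constant third difference = -18, so extend:
-186 − 18 = -204;  -1065 − 204 = -1269;  -4462 − 1269 = -5731
-204 − 18 = -222;  -1269 − 222 = -1491;  -5731 − 1491 = -7222
-222 − 18 = -240;  -1491 − 240 = -1731;  -7222 − 1731 = -8953
-240 − 18 = -258;  -1731 − 258 = -1989;  -8953 − 1989 = -10942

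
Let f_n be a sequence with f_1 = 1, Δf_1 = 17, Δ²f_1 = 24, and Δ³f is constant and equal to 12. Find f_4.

136

Build the table forward from the leading diagonal:
Third differences: 12, 12, 12, 12
Second differences: 24, 36, 48, 60
First differences: 17, 41, 77, 125
f: 1, 18, 59, 136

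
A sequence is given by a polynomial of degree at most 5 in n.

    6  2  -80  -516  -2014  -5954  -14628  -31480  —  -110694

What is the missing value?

Using the first 8 terms:
First differences: -4  -82  -436  -1498  -3940  -8674  -16852
Second differences: -78  -354  -1062  -2442  -4734  -8178
Third differences: -276  -708  -1380  -2292  -3444
Fourth differences: -432  -672  -912  -1152
Fifth differences: -240  -240  -240
Constant fifth difference = -240.
Extend forward: -1152 − 240 = -1392;  -3444 − 1392 = -4836;  -8178 − 4836 = -13014;  -16852 − 13014 = -29866;  -31480 − 29866 = -61346

-61346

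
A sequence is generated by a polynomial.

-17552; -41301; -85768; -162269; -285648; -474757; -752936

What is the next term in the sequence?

-1148493

D1: -23749  -44467  -76501  -123379  -189109  -278179
D2: -20718  -32034  -46878  -65730  -89070
D3: -11316  -14844  -18852  -23340
D4: -3528  -4008  -4488
D5: -480  -480
The fifth differences are constant (-480).
-4488 − 480 = -4968;  -23340 − 4968 = -28308;  -89070 − 28308 = -117378;  -278179 − 117378 = -395557;  -752936 − 395557 = -1148493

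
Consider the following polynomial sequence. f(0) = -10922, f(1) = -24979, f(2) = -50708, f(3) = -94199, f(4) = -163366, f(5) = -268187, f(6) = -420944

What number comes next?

-636463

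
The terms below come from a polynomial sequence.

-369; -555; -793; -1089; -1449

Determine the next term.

-1879

-186 , -238 , -296 , -360
-52 , -58 , -64
-6 , -6
Third differences constant at -6.
-64 − 6 = -70;  -360 − 70 = -430;  -1449 − 430 = -1879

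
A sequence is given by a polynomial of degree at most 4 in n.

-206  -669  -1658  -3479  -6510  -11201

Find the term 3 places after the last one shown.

D1: -463  -989  -1821  -3031  -4691
D2: -526  -832  -1210  -1660
D3: -306  -378  -450
D4: -72  -72
The fourth differences are constant (-72).
-450 − 72 = -522;  -1660 − 522 = -2182;  -4691 − 2182 = -6873;  -11201 − 6873 = -18074
-522 − 72 = -594;  -2182 − 594 = -2776;  -6873 − 2776 = -9649;  -18074 − 9649 = -27723
-594 − 72 = -666;  -2776 − 666 = -3442;  -9649 − 3442 = -13091;  -27723 − 13091 = -40814

-40814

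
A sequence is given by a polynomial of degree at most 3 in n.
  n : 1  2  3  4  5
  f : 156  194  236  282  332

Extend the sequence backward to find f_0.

D1: 38, 42, 46, 50
D2: 4, 4, 4
The second differences are constant at 4.
Work back: 38 − 4 = 34;  156 − 34 = 122

122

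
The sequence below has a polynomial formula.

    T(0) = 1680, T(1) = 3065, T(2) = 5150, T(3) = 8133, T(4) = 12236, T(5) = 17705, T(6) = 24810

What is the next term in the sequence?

33845

First differences: 1385, 2085, 2983, 4103, 5469, 7105
Second differences: 700, 898, 1120, 1366, 1636
Third differences: 198, 222, 246, 270
Fourth differences: 24, 24, 24
Constant fourth difference = 24, so extend:
270 + 24 = 294;  1636 + 294 = 1930;  7105 + 1930 = 9035;  24810 + 9035 = 33845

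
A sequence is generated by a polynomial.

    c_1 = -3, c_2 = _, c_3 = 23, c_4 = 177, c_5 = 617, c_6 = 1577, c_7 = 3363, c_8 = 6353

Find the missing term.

Using the last 6 terms:
154  440  960  1786  2990
286  520  826  1204
234  306  378
72  72
Constant fourth difference = 72.
Extend backward: 234 − 72 = 162;  286 − 162 = 124;  154 − 124 = 30;  23 − 30 = -7

-7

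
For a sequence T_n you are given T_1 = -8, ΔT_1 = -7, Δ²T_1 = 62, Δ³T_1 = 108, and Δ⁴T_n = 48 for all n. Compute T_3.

40

Build the table forward from the leading diagonal:
Fourth differences: 48, 48, 48
Third differences: 108, 156, 204
Second differences: 62, 170, 326
First differences: -7, 55, 225
T: -8, -15, 40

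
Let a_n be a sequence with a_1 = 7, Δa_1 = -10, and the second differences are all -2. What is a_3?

-15

Build the table forward from the leading diagonal:
D2: -2, -2, -2
D1: -10, -12, -14
a: 7, -3, -15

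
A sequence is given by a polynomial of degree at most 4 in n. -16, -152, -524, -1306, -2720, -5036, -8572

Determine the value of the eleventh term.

-42956

Δ: -136, -372, -782, -1414, -2316, -3536
Δ²: -236, -410, -632, -902, -1220
Δ³: -174, -222, -270, -318
Δ⁴: -48, -48, -48
Fourth differences constant at -48.
-318 − 48 = -366;  -1220 − 366 = -1586;  -3536 − 1586 = -5122;  -8572 − 5122 = -13694
-366 − 48 = -414;  -1586 − 414 = -2000;  -5122 − 2000 = -7122;  -13694 − 7122 = -20816
-414 − 48 = -462;  -2000 − 462 = -2462;  -7122 − 2462 = -9584;  -20816 − 9584 = -30400
-462 − 48 = -510;  -2462 − 510 = -2972;  -9584 − 2972 = -12556;  -30400 − 12556 = -42956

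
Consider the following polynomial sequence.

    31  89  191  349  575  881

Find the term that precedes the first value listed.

First differences: 58, 102, 158, 226, 306
Second differences: 44, 56, 68, 80
Third differences: 12, 12, 12
The third differences are constant at 12.
Work back: 44 − 12 = 32;  58 − 32 = 26;  31 − 26 = 5

5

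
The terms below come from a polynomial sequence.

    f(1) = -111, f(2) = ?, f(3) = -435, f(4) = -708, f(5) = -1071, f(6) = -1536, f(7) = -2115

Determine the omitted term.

Using the last 5 terms:
Δ: -273, -363, -465, -579
Δ²: -90, -102, -114
Δ³: -12, -12
Constant third difference = -12.
Extend backward: -90 + 12 = -78;  -273 + 78 = -195;  -435 + 195 = -240

-240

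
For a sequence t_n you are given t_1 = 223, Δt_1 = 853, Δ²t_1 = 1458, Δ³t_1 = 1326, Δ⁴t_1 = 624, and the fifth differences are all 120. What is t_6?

35568

Build the table forward from the leading diagonal:
Fifth differences: 120, 120, 120, 120, 120, 120
Fourth differences: 624, 744, 864, 984, 1104, 1224
Third differences: 1326, 1950, 2694, 3558, 4542, 5646
Second differences: 1458, 2784, 4734, 7428, 10986, 15528
First differences: 853, 2311, 5095, 9829, 17257, 28243
t: 223, 1076, 3387, 8482, 18311, 35568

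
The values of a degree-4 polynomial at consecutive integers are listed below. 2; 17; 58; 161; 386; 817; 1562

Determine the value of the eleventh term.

10682

D1: 15  41  103  225  431  745
D2: 26  62  122  206  314
D3: 36  60  84  108
D4: 24  24  24
Fourth differences constant at 24.
108 + 24 = 132;  314 + 132 = 446;  745 + 446 = 1191;  1562 + 1191 = 2753
132 + 24 = 156;  446 + 156 = 602;  1191 + 602 = 1793;  2753 + 1793 = 4546
156 + 24 = 180;  602 + 180 = 782;  1793 + 782 = 2575;  4546 + 2575 = 7121
180 + 24 = 204;  782 + 204 = 986;  2575 + 986 = 3561;  7121 + 3561 = 10682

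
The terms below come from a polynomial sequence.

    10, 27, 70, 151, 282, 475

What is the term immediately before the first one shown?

Δ: 17, 43, 81, 131, 193
Δ²: 26, 38, 50, 62
Δ³: 12, 12, 12
The third differences are constant at 12.
Work back: 26 − 12 = 14;  17 − 14 = 3;  10 − 3 = 7

7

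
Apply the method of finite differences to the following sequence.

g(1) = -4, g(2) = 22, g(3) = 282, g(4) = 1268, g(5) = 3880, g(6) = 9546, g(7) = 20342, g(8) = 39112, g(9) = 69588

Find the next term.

Δ: 26, 260, 986, 2612, 5666, 10796, 18770, 30476
Δ²: 234, 726, 1626, 3054, 5130, 7974, 11706
Δ³: 492, 900, 1428, 2076, 2844, 3732
Δ⁴: 408, 528, 648, 768, 888
Δ⁵: 120, 120, 120, 120
The fifth differences are constant (120).
888 + 120 = 1008;  3732 + 1008 = 4740;  11706 + 4740 = 16446;  30476 + 16446 = 46922;  69588 + 46922 = 116510

116510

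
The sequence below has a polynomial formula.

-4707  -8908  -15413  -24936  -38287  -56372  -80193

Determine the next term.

-110848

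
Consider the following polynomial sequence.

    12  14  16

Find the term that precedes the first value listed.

10

Δ: 2  2
The first differences are constant at 2.
Work back: 12 − 2 = 10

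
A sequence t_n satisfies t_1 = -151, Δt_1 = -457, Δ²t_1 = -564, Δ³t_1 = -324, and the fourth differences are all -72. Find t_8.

-29054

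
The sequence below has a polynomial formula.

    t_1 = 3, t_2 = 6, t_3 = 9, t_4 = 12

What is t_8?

D1: 3  3  3
Constant first difference = 3, so extend:
12 + 3 = 15
15 + 3 = 18
18 + 3 = 21
21 + 3 = 24

24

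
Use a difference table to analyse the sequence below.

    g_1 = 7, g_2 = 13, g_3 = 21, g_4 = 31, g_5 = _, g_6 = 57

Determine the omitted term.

Using the first 4 terms:
First differences: 6, 8, 10
Second differences: 2, 2
Constant second difference = 2.
Extend forward: 10 + 2 = 12;  31 + 12 = 43

43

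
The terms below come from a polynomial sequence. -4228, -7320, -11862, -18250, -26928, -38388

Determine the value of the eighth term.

First differences: -3092  -4542  -6388  -8678  -11460
Second differences: -1450  -1846  -2290  -2782
Third differences: -396  -444  -492
Fourth differences: -48  -48
The fourth differences are constant (-48).
-492 − 48 = -540;  -2782 − 540 = -3322;  -11460 − 3322 = -14782;  -38388 − 14782 = -53170
-540 − 48 = -588;  -3322 − 588 = -3910;  -14782 − 3910 = -18692;  -53170 − 18692 = -71862

-71862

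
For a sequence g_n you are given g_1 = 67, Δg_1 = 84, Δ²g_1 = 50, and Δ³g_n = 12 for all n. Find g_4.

481

Build the table forward from the leading diagonal:
D3: 12  12  12  12
D2: 50  62  74  86
D1: 84  134  196  270
g: 67  151  285  481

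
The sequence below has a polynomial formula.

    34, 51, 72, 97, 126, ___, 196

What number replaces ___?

Using the first 5 terms:
First differences: 17  21  25  29
Second differences: 4  4  4
Constant second difference = 4.
Extend forward: 29 + 4 = 33;  126 + 33 = 159

159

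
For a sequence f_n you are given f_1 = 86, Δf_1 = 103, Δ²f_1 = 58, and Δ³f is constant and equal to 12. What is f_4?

581

Build the table forward from the leading diagonal:
Third differences: 12, 12, 12, 12
Second differences: 58, 70, 82, 94
First differences: 103, 161, 231, 313
f: 86, 189, 350, 581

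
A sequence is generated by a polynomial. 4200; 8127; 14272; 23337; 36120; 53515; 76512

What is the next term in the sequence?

106197

D1: 3927 , 6145 , 9065 , 12783 , 17395 , 22997
D2: 2218 , 2920 , 3718 , 4612 , 5602
D3: 702 , 798 , 894 , 990
D4: 96 , 96 , 96
Constant fourth difference = 96, so extend:
990 + 96 = 1086;  5602 + 1086 = 6688;  22997 + 6688 = 29685;  76512 + 29685 = 106197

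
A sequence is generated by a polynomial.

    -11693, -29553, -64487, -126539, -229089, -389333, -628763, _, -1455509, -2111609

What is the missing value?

Using the first 7 terms:
-17860  -34934  -62052  -102550  -160244  -239430
-17074  -27118  -40498  -57694  -79186
-10044  -13380  -17196  -21492
-3336  -3816  -4296
-480  -480
Constant fifth difference = -480.
Extend forward: -4296 − 480 = -4776;  -21492 − 4776 = -26268;  -79186 − 26268 = -105454;  -239430 − 105454 = -344884;  -628763 − 344884 = -973647

-973647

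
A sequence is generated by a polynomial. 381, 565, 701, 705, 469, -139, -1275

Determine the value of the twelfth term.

-22015

Δ: 184  136  4  -236  -608  -1136
Δ²: -48  -132  -240  -372  -528
Δ³: -84  -108  -132  -156
Δ⁴: -24  -24  -24
Fourth differences constant at -24.
-156 − 24 = -180;  -528 − 180 = -708;  -1136 − 708 = -1844;  -1275 − 1844 = -3119
-180 − 24 = -204;  -708 − 204 = -912;  -1844 − 912 = -2756;  -3119 − 2756 = -5875
-204 − 24 = -228;  -912 − 228 = -1140;  -2756 − 1140 = -3896;  -5875 − 3896 = -9771
-228 − 24 = -252;  -1140 − 252 = -1392;  -3896 − 1392 = -5288;  -9771 − 5288 = -15059
-252 − 24 = -276;  -1392 − 276 = -1668;  -5288 − 1668 = -6956;  -15059 − 6956 = -22015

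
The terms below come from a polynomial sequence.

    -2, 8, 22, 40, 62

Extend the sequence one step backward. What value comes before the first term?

-8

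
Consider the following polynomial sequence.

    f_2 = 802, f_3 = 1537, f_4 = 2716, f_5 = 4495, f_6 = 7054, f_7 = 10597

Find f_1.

735, 1179, 1779, 2559, 3543
444, 600, 780, 984
156, 180, 204
24, 24
The fourth differences are constant at 24.
Work back: 156 − 24 = 132;  444 − 132 = 312;  735 − 312 = 423;  802 − 423 = 379

379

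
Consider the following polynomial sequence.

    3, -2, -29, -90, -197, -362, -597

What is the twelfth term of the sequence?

First differences: -5, -27, -61, -107, -165, -235
Second differences: -22, -34, -46, -58, -70
Third differences: -12, -12, -12, -12
The third differences are constant (-12).
-70 − 12 = -82;  -235 − 82 = -317;  -597 − 317 = -914
-82 − 12 = -94;  -317 − 94 = -411;  -914 − 411 = -1325
-94 − 12 = -106;  -411 − 106 = -517;  -1325 − 517 = -1842
-106 − 12 = -118;  -517 − 118 = -635;  -1842 − 635 = -2477
-118 − 12 = -130;  -635 − 130 = -765;  -2477 − 765 = -3242

-3242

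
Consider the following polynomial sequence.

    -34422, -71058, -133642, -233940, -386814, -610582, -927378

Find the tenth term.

D1: -36636, -62584, -100298, -152874, -223768, -316796
D2: -25948, -37714, -52576, -70894, -93028
D3: -11766, -14862, -18318, -22134
D4: -3096, -3456, -3816
D5: -360, -360
Constant fifth difference = -360, so extend:
-3816 − 360 = -4176;  -22134 − 4176 = -26310;  -93028 − 26310 = -119338;  -316796 − 119338 = -436134;  -927378 − 436134 = -1363512
-4176 − 360 = -4536;  -26310 − 4536 = -30846;  -119338 − 30846 = -150184;  -436134 − 150184 = -586318;  -1363512 − 586318 = -1949830
-4536 − 360 = -4896;  -30846 − 4896 = -35742;  -150184 − 35742 = -185926;  -586318 − 185926 = -772244;  -1949830 − 772244 = -2722074

-2722074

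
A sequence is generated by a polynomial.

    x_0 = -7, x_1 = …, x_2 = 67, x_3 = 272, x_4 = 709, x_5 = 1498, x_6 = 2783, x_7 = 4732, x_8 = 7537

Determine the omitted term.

Using the last 7 terms:
D1: 205, 437, 789, 1285, 1949, 2805
D2: 232, 352, 496, 664, 856
D3: 120, 144, 168, 192
D4: 24, 24, 24
Constant fourth difference = 24.
Extend backward: 120 − 24 = 96;  232 − 96 = 136;  205 − 136 = 69;  67 − 69 = -2

-2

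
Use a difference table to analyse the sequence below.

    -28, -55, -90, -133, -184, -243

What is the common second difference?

-8

First differences: -27, -35, -43, -51, -59
Second differences: -8, -8, -8, -8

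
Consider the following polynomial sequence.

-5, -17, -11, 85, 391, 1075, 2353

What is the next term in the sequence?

4489

First differences: -12, 6, 96, 306, 684, 1278
Second differences: 18, 90, 210, 378, 594
Third differences: 72, 120, 168, 216
Fourth differences: 48, 48, 48
The fourth differences are constant (48).
216 + 48 = 264;  594 + 264 = 858;  1278 + 858 = 2136;  2353 + 2136 = 4489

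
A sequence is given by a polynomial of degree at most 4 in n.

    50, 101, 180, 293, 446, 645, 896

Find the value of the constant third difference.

Δ: 51, 79, 113, 153, 199, 251
Δ²: 28, 34, 40, 46, 52
Δ³: 6, 6, 6, 6

6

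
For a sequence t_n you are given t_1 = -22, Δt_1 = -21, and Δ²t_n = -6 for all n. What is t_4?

Build the table forward from the leading diagonal:
Δ²: -6  -6  -6  -6
Δ: -21  -27  -33  -39
t: -22  -43  -70  -103

-103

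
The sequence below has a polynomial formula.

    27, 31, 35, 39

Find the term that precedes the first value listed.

23

D1: 4, 4, 4
The first differences are constant at 4.
Work back: 27 − 4 = 23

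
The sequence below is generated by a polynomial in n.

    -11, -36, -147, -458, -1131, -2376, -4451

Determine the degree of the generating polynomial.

4

D1: -25, -111, -311, -673, -1245, -2075
D2: -86, -200, -362, -572, -830
D3: -114, -162, -210, -258
D4: -48, -48, -48
The fourth differences are constant, so the polynomial has degree 4.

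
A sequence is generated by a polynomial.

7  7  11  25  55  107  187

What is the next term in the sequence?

301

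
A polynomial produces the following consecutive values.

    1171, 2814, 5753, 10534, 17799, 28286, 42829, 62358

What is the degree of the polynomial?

Δ: 1643, 2939, 4781, 7265, 10487, 14543, 19529
Δ²: 1296, 1842, 2484, 3222, 4056, 4986
Δ³: 546, 642, 738, 834, 930
Δ⁴: 96, 96, 96, 96
The fourth differences are constant, so the polynomial has degree 4.

4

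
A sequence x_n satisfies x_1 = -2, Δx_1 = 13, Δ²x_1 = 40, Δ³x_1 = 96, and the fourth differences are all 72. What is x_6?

Build the table forward from the leading diagonal:
D4: 72, 72, 72, 72, 72, 72
D3: 96, 168, 240, 312, 384, 456
D2: 40, 136, 304, 544, 856, 1240
D1: 13, 53, 189, 493, 1037, 1893
x: -2, 11, 64, 253, 746, 1783

1783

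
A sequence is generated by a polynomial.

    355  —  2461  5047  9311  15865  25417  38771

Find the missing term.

Using the last 6 terms:
First differences: 2586  4264  6554  9552  13354
Second differences: 1678  2290  2998  3802
Third differences: 612  708  804
Fourth differences: 96  96
Constant fourth difference = 96.
Extend backward: 612 − 96 = 516;  1678 − 516 = 1162;  2586 − 1162 = 1424;  2461 − 1424 = 1037

1037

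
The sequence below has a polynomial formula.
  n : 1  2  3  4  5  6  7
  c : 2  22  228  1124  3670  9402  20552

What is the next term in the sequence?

20  206  896  2546  5732  11150
186  690  1650  3186  5418
504  960  1536  2232
456  576  696
120  120
The fifth differences are constant (120).
696 + 120 = 816;  2232 + 816 = 3048;  5418 + 3048 = 8466;  11150 + 8466 = 19616;  20552 + 19616 = 40168

40168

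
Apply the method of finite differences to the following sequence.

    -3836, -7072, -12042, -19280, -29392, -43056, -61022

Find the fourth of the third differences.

Δ: -3236, -4970, -7238, -10112, -13664, -17966
Δ²: -1734, -2268, -2874, -3552, -4302
Δ³: -534, -606, -678, -750
Δ⁴: -72, -72, -72

-750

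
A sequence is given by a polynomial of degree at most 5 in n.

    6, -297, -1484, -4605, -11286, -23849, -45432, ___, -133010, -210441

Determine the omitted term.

Using the first 7 terms:
-303  -1187  -3121  -6681  -12563  -21583
-884  -1934  -3560  -5882  -9020
-1050  -1626  -2322  -3138
-576  -696  -816
-120  -120
Constant fifth difference = -120.
Extend forward: -816 − 120 = -936;  -3138 − 936 = -4074;  -9020 − 4074 = -13094;  -21583 − 13094 = -34677;  -45432 − 34677 = -80109

-80109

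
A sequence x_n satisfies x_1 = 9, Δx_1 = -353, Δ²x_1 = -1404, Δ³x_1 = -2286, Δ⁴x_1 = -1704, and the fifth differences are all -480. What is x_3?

-2101

Build the table forward from the leading diagonal:
Fifth differences: -480  -480  -480
Fourth differences: -1704  -2184  -2664
Third differences: -2286  -3990  -6174
Second differences: -1404  -3690  -7680
First differences: -353  -1757  -5447
x: 9  -344  -2101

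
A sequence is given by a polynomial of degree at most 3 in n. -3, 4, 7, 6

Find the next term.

D1: 7  3  -1
D2: -4  -4
Second differences constant at -4.
-1 − 4 = -5;  6 − 5 = 1

1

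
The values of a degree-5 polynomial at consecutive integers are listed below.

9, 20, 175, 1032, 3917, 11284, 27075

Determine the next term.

Δ: 11  155  857  2885  7367  15791
Δ²: 144  702  2028  4482  8424
Δ³: 558  1326  2454  3942
Δ⁴: 768  1128  1488
Δ⁵: 360  360
Constant fifth difference = 360, so extend:
1488 + 360 = 1848;  3942 + 1848 = 5790;  8424 + 5790 = 14214;  15791 + 14214 = 30005;  27075 + 30005 = 57080

57080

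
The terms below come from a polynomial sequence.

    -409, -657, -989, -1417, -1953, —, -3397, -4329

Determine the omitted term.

Using the first 5 terms:
D1: -248  -332  -428  -536
D2: -84  -96  -108
D3: -12  -12
Constant third difference = -12.
Extend forward: -108 − 12 = -120;  -536 − 120 = -656;  -1953 − 656 = -2609

-2609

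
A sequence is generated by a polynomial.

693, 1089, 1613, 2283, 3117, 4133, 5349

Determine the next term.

396 , 524 , 670 , 834 , 1016 , 1216
128 , 146 , 164 , 182 , 200
18 , 18 , 18 , 18
Constant third difference = 18, so extend:
200 + 18 = 218;  1216 + 218 = 1434;  5349 + 1434 = 6783

6783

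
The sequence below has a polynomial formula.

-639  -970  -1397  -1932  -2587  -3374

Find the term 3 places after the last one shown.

-6647

Δ: -331  -427  -535  -655  -787
Δ²: -96  -108  -120  -132
Δ³: -12  -12  -12
Constant third difference = -12, so extend:
-132 − 12 = -144;  -787 − 144 = -931;  -3374 − 931 = -4305
-144 − 12 = -156;  -931 − 156 = -1087;  -4305 − 1087 = -5392
-156 − 12 = -168;  -1087 − 168 = -1255;  -5392 − 1255 = -6647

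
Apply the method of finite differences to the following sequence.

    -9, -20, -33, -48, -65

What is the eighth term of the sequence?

-128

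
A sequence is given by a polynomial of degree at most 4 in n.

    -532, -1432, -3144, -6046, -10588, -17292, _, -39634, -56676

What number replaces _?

-26752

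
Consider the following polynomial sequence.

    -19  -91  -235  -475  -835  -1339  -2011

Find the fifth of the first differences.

First differences: -72, -144, -240, -360, -504, -672
Second differences: -72, -96, -120, -144, -168
Third differences: -24, -24, -24, -24

-504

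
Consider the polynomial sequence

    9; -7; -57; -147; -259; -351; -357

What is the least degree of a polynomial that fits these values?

4

Δ: -16, -50, -90, -112, -92, -6
Δ²: -34, -40, -22, 20, 86
Δ³: -6, 18, 42, 66
Δ⁴: 24, 24, 24
The fourth differences are constant, so the polynomial has degree 4.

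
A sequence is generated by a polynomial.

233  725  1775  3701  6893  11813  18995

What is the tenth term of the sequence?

492, 1050, 1926, 3192, 4920, 7182
558, 876, 1266, 1728, 2262
318, 390, 462, 534
72, 72, 72
The fourth differences are constant (72).
534 + 72 = 606;  2262 + 606 = 2868;  7182 + 2868 = 10050;  18995 + 10050 = 29045
606 + 72 = 678;  2868 + 678 = 3546;  10050 + 3546 = 13596;  29045 + 13596 = 42641
678 + 72 = 750;  3546 + 750 = 4296;  13596 + 4296 = 17892;  42641 + 17892 = 60533

60533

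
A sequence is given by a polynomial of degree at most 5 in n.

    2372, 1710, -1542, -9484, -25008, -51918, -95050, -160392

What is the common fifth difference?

-120

First differences: -662, -3252, -7942, -15524, -26910, -43132, -65342
Second differences: -2590, -4690, -7582, -11386, -16222, -22210
Third differences: -2100, -2892, -3804, -4836, -5988
Fourth differences: -792, -912, -1032, -1152
Fifth differences: -120, -120, -120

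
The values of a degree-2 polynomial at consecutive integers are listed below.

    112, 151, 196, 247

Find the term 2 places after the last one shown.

Δ: 39, 45, 51
Δ²: 6, 6
The second differences are constant (6).
51 + 6 = 57;  247 + 57 = 304
57 + 6 = 63;  304 + 63 = 367

367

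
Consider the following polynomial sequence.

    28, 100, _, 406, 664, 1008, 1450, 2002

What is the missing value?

Using the last 5 terms:
Δ: 258, 344, 442, 552
Δ²: 86, 98, 110
Δ³: 12, 12
Constant third difference = 12.
Extend backward: 86 − 12 = 74;  258 − 74 = 184;  406 − 184 = 222

222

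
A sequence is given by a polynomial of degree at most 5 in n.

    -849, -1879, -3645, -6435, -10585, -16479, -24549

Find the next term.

D1: -1030  -1766  -2790  -4150  -5894  -8070
D2: -736  -1024  -1360  -1744  -2176
D3: -288  -336  -384  -432
D4: -48  -48  -48
Constant fourth difference = -48, so extend:
-432 − 48 = -480;  -2176 − 480 = -2656;  -8070 − 2656 = -10726;  -24549 − 10726 = -35275

-35275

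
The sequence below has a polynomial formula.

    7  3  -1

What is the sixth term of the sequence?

-4  -4
The first differences are constant (-4).
-1 − 4 = -5
-5 − 4 = -9
-9 − 4 = -13

-13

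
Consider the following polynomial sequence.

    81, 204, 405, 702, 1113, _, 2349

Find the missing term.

1656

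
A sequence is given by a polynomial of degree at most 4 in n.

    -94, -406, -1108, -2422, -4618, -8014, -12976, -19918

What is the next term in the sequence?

-29302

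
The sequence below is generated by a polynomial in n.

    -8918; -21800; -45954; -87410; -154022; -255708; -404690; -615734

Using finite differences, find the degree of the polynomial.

-12882, -24154, -41456, -66612, -101686, -148982, -211044
-11272, -17302, -25156, -35074, -47296, -62062
-6030, -7854, -9918, -12222, -14766
-1824, -2064, -2304, -2544
-240, -240, -240
The fifth differences are constant, so the polynomial has degree 5.

5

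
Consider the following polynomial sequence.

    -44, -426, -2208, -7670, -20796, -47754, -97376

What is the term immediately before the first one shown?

D1: -382  -1782  -5462  -13126  -26958  -49622
D2: -1400  -3680  -7664  -13832  -22664
D3: -2280  -3984  -6168  -8832
D4: -1704  -2184  -2664
D5: -480  -480
The fifth differences are constant at -480.
Work back: -1704 + 480 = -1224;  -2280 + 1224 = -1056;  -1400 + 1056 = -344;  -382 + 344 = -38;  -44 + 38 = -6

-6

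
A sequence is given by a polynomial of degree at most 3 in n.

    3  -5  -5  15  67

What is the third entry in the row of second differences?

32

D1: -8, 0, 20, 52
D2: 8, 20, 32
D3: 12, 12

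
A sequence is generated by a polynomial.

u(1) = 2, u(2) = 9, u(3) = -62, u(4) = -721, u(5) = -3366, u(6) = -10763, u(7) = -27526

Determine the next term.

Δ: 7 , -71 , -659 , -2645 , -7397 , -16763
Δ²: -78 , -588 , -1986 , -4752 , -9366
Δ³: -510 , -1398 , -2766 , -4614
Δ⁴: -888 , -1368 , -1848
Δ⁵: -480 , -480
Constant fifth difference = -480, so extend:
-1848 − 480 = -2328;  -4614 − 2328 = -6942;  -9366 − 6942 = -16308;  -16763 − 16308 = -33071;  -27526 − 33071 = -60597

-60597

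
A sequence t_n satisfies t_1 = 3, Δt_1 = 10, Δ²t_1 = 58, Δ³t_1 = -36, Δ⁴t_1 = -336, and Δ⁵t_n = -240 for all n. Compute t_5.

Build the table forward from the leading diagonal:
Fifth differences: -240, -240, -240, -240, -240
Fourth differences: -336, -576, -816, -1056, -1296
Third differences: -36, -372, -948, -1764, -2820
Second differences: 58, 22, -350, -1298, -3062
First differences: 10, 68, 90, -260, -1558
t: 3, 13, 81, 171, -89

-89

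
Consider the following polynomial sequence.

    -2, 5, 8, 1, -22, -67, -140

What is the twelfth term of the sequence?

D1: 7, 3, -7, -23, -45, -73
D2: -4, -10, -16, -22, -28
D3: -6, -6, -6, -6
The third differences are constant (-6).
-28 − 6 = -34;  -73 − 34 = -107;  -140 − 107 = -247
-34 − 6 = -40;  -107 − 40 = -147;  -247 − 147 = -394
-40 − 6 = -46;  -147 − 46 = -193;  -394 − 193 = -587
-46 − 6 = -52;  -193 − 52 = -245;  -587 − 245 = -832
-52 − 6 = -58;  -245 − 58 = -303;  -832 − 303 = -1135

-1135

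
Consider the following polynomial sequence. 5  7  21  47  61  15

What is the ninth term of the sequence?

First differences: 2 , 14 , 26 , 14 , -46
Second differences: 12 , 12 , -12 , -60
Third differences: 0 , -24 , -48
Fourth differences: -24 , -24
Constant fourth difference = -24, so extend:
-48 − 24 = -72;  -60 − 72 = -132;  -46 − 132 = -178;  15 − 178 = -163
-72 − 24 = -96;  -132 − 96 = -228;  -178 − 228 = -406;  -163 − 406 = -569
-96 − 24 = -120;  -228 − 120 = -348;  -406 − 348 = -754;  -569 − 754 = -1323

-1323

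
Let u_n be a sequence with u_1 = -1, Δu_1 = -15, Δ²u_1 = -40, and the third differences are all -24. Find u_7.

Build the table forward from the leading diagonal:
D3: -24, -24, -24, -24, -24, -24, -24
D2: -40, -64, -88, -112, -136, -160, -184
D1: -15, -55, -119, -207, -319, -455, -615
u: -1, -16, -71, -190, -397, -716, -1171

-1171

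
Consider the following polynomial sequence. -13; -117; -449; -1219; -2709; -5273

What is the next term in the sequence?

-9337

First differences: -104, -332, -770, -1490, -2564
Second differences: -228, -438, -720, -1074
Third differences: -210, -282, -354
Fourth differences: -72, -72
Fourth differences constant at -72.
-354 − 72 = -426;  -1074 − 426 = -1500;  -2564 − 1500 = -4064;  -5273 − 4064 = -9337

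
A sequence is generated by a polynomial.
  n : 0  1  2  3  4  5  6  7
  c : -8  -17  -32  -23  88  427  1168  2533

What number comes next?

4792

First differences: -9 , -15 , 9 , 111 , 339 , 741 , 1365
Second differences: -6 , 24 , 102 , 228 , 402 , 624
Third differences: 30 , 78 , 126 , 174 , 222
Fourth differences: 48 , 48 , 48 , 48
The fourth differences are constant (48).
222 + 48 = 270;  624 + 270 = 894;  1365 + 894 = 2259;  2533 + 2259 = 4792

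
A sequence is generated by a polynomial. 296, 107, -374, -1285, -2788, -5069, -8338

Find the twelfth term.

Δ: -189, -481, -911, -1503, -2281, -3269
Δ²: -292, -430, -592, -778, -988
Δ³: -138, -162, -186, -210
Δ⁴: -24, -24, -24
Constant fourth difference = -24, so extend:
-210 − 24 = -234;  -988 − 234 = -1222;  -3269 − 1222 = -4491;  -8338 − 4491 = -12829
-234 − 24 = -258;  -1222 − 258 = -1480;  -4491 − 1480 = -5971;  -12829 − 5971 = -18800
-258 − 24 = -282;  -1480 − 282 = -1762;  -5971 − 1762 = -7733;  -18800 − 7733 = -26533
-282 − 24 = -306;  -1762 − 306 = -2068;  -7733 − 2068 = -9801;  -26533 − 9801 = -36334
-306 − 24 = -330;  -2068 − 330 = -2398;  -9801 − 2398 = -12199;  -36334 − 12199 = -48533

-48533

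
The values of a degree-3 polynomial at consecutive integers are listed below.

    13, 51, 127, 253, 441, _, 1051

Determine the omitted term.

Using the first 5 terms:
D1: 38, 76, 126, 188
D2: 38, 50, 62
D3: 12, 12
Constant third difference = 12.
Extend forward: 62 + 12 = 74;  188 + 74 = 262;  441 + 262 = 703

703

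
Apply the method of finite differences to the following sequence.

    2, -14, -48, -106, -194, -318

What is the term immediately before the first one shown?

6

Δ: -16  -34  -58  -88  -124
Δ²: -18  -24  -30  -36
Δ³: -6  -6  -6
The third differences are constant at -6.
Work back: -18 + 6 = -12;  -16 + 12 = -4;  2 + 4 = 6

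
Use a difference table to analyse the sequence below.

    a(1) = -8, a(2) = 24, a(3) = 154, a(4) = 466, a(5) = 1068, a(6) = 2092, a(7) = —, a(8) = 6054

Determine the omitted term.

3694

Using the first 6 terms:
First differences: 32, 130, 312, 602, 1024
Second differences: 98, 182, 290, 422
Third differences: 84, 108, 132
Fourth differences: 24, 24
Constant fourth difference = 24.
Extend forward: 132 + 24 = 156;  422 + 156 = 578;  1024 + 578 = 1602;  2092 + 1602 = 3694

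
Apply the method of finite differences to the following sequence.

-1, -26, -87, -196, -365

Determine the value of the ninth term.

Δ: -25, -61, -109, -169
Δ²: -36, -48, -60
Δ³: -12, -12
The third differences are constant (-12).
-60 − 12 = -72;  -169 − 72 = -241;  -365 − 241 = -606
-72 − 12 = -84;  -241 − 84 = -325;  -606 − 325 = -931
-84 − 12 = -96;  -325 − 96 = -421;  -931 − 421 = -1352
-96 − 12 = -108;  -421 − 108 = -529;  -1352 − 529 = -1881

-1881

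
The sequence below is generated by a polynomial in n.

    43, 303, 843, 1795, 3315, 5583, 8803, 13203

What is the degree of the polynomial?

Δ: 260, 540, 952, 1520, 2268, 3220, 4400
Δ²: 280, 412, 568, 748, 952, 1180
Δ³: 132, 156, 180, 204, 228
Δ⁴: 24, 24, 24, 24
The fourth differences are constant, so the polynomial has degree 4.

4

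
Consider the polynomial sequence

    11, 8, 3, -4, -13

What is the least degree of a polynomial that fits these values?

D1: -3, -5, -7, -9
D2: -2, -2, -2
The second differences are constant, so the polynomial has degree 2.

2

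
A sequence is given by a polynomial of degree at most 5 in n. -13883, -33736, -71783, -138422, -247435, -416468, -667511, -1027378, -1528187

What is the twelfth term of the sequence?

First differences: -19853, -38047, -66639, -109013, -169033, -251043, -359867, -500809
Second differences: -18194, -28592, -42374, -60020, -82010, -108824, -140942
Third differences: -10398, -13782, -17646, -21990, -26814, -32118
Fourth differences: -3384, -3864, -4344, -4824, -5304
Fifth differences: -480, -480, -480, -480
The fifth differences are constant (-480).
-5304 − 480 = -5784;  -32118 − 5784 = -37902;  -140942 − 37902 = -178844;  -500809 − 178844 = -679653;  -1528187 − 679653 = -2207840
-5784 − 480 = -6264;  -37902 − 6264 = -44166;  -178844 − 44166 = -223010;  -679653 − 223010 = -902663;  -2207840 − 902663 = -3110503
-6264 − 480 = -6744;  -44166 − 6744 = -50910;  -223010 − 50910 = -273920;  -902663 − 273920 = -1176583;  -3110503 − 1176583 = -4287086

-4287086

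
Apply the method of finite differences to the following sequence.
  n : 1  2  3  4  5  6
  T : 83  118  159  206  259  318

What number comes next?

First differences: 35, 41, 47, 53, 59
Second differences: 6, 6, 6, 6
Constant second difference = 6, so extend:
59 + 6 = 65;  318 + 65 = 383

383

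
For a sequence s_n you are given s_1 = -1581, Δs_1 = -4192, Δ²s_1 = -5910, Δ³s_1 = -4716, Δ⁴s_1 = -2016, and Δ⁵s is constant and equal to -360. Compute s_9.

Build the table forward from the leading diagonal:
Δ⁵: -360  -360  -360  -360  -360  -360  -360  -360  -360
Δ⁴: -2016  -2376  -2736  -3096  -3456  -3816  -4176  -4536  -4896
Δ³: -4716  -6732  -9108  -11844  -14940  -18396  -22212  -26388  -30924
Δ²: -5910  -10626  -17358  -26466  -38310  -53250  -71646  -93858  -120246
Δ: -4192  -10102  -20728  -38086  -64552  -102862  -156112  -227758  -321616
s: -1581  -5773  -15875  -36603  -74689  -139241  -242103  -398215  -625973

-625973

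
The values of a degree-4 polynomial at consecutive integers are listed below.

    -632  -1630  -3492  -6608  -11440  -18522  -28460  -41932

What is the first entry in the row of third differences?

Δ: -998, -1862, -3116, -4832, -7082, -9938, -13472
Δ²: -864, -1254, -1716, -2250, -2856, -3534
Δ³: -390, -462, -534, -606, -678
Δ⁴: -72, -72, -72, -72

-390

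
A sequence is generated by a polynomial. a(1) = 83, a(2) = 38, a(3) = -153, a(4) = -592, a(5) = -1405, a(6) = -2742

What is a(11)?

-24217

First differences: -45 , -191 , -439 , -813 , -1337
Second differences: -146 , -248 , -374 , -524
Third differences: -102 , -126 , -150
Fourth differences: -24 , -24
Fourth differences constant at -24.
-150 − 24 = -174;  -524 − 174 = -698;  -1337 − 698 = -2035;  -2742 − 2035 = -4777
-174 − 24 = -198;  -698 − 198 = -896;  -2035 − 896 = -2931;  -4777 − 2931 = -7708
-198 − 24 = -222;  -896 − 222 = -1118;  -2931 − 1118 = -4049;  -7708 − 4049 = -11757
-222 − 24 = -246;  -1118 − 246 = -1364;  -4049 − 1364 = -5413;  -11757 − 5413 = -17170
-246 − 24 = -270;  -1364 − 270 = -1634;  -5413 − 1634 = -7047;  -17170 − 7047 = -24217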